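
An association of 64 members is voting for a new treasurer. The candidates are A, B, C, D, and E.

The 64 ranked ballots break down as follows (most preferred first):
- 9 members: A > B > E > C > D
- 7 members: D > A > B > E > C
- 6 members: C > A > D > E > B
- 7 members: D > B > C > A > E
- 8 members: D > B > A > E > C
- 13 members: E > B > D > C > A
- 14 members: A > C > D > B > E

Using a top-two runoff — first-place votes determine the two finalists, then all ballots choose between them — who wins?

Round 1 first-place votes: A 23, B 0, C 6, D 22, E 13. A and D advance.
Runoff: A is ranked above D on 29 ballots, D above A on 35.

D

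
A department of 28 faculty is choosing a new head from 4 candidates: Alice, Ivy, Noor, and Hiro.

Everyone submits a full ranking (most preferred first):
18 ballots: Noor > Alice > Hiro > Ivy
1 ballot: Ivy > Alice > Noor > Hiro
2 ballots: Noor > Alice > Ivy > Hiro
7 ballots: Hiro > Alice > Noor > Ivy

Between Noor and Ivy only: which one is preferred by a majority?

Noor is ranked above Ivy on 27 ballots; Ivy above Noor on 1.

Noor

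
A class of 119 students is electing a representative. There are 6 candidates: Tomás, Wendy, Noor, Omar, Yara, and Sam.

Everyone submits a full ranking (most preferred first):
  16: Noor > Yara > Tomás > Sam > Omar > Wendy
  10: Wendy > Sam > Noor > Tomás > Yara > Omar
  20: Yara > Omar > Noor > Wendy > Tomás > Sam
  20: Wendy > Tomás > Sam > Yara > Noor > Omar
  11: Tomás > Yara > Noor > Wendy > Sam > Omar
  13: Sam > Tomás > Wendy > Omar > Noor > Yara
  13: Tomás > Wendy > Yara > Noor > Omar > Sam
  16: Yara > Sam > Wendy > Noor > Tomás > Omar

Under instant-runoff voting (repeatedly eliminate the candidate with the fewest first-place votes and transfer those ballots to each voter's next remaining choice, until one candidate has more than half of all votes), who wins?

Round 1: Tomás 24, Wendy 30, Noor 16, Omar 0, Yara 36, Sam 13. Omar eliminated.
Round 2: Tomás 24, Wendy 30, Noor 16, Yara 36, Sam 13. Sam eliminated.
Round 3: Tomás 37, Wendy 30, Noor 16, Yara 36. Noor eliminated.
Round 4: Tomás 37, Wendy 30, Yara 52. Wendy eliminated.
Round 5: Tomás 67, Yara 52. Tomás has a majority (≥60).

Tomás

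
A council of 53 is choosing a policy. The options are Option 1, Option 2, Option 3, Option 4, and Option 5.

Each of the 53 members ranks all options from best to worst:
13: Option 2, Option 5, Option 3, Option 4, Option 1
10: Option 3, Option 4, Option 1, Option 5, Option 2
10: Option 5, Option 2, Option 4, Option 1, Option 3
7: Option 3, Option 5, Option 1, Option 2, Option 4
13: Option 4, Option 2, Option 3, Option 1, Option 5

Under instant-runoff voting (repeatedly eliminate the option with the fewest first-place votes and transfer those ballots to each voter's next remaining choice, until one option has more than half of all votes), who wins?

Round 1: Option 1 0, Option 2 13, Option 3 17, Option 4 13, Option 5 10. Option 1 eliminated.
Round 2: Option 2 13, Option 3 17, Option 4 13, Option 5 10. Option 5 eliminated.
Round 3: Option 2 23, Option 3 17, Option 4 13. Option 4 eliminated.
Round 4: Option 2 36, Option 3 17. Option 2 has a majority (≥27).

Option 2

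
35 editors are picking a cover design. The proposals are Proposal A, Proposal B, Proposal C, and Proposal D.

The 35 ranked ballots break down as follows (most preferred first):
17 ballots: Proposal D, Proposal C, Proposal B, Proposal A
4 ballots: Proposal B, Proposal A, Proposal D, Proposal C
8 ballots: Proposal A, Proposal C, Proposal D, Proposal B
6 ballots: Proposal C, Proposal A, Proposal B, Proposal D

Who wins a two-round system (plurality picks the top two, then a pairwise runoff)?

Round 1 first-place votes: Proposal A 8, Proposal B 4, Proposal C 6, Proposal D 17. Proposal D and Proposal A advance.
Runoff: Proposal D is ranked above Proposal A on 17 ballots, Proposal A above Proposal D on 18.

Proposal A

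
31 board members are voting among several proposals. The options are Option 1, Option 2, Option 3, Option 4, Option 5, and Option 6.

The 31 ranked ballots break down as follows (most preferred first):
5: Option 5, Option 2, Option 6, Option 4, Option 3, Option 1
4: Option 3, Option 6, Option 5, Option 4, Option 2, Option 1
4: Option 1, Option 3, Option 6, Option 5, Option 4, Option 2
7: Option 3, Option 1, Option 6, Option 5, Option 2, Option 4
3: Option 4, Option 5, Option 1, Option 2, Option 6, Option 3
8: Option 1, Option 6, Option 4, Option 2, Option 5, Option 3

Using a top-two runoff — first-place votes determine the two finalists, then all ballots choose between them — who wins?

Option 3

Round 1 first-place votes: Option 1 12, Option 2 0, Option 3 11, Option 4 3, Option 5 5, Option 6 0. Option 1 and Option 3 advance.
Runoff: Option 1 is ranked above Option 3 on 15 ballots, Option 3 above Option 1 on 16.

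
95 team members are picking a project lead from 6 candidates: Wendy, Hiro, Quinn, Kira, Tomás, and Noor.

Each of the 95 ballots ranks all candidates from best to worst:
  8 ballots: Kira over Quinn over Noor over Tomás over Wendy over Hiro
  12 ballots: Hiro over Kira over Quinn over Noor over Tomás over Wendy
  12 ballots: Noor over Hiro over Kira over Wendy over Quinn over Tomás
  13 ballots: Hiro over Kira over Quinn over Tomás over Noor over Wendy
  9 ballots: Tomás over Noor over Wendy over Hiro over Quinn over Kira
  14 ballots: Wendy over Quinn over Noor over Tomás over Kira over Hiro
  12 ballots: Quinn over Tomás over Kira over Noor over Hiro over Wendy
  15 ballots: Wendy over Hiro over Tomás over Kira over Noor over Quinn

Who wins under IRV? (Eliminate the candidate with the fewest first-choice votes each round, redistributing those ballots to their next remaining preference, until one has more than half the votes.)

Round 1: Wendy 29, Hiro 25, Quinn 12, Kira 8, Tomás 9, Noor 12. Kira eliminated.
Round 2: Wendy 29, Hiro 25, Quinn 20, Tomás 9, Noor 12. Tomás eliminated.
Round 3: Wendy 29, Hiro 25, Quinn 20, Noor 21. Quinn eliminated.
Round 4: Wendy 29, Hiro 25, Noor 41. Hiro eliminated.
Round 5: Wendy 29, Noor 66. Noor has a majority (≥48).

Noor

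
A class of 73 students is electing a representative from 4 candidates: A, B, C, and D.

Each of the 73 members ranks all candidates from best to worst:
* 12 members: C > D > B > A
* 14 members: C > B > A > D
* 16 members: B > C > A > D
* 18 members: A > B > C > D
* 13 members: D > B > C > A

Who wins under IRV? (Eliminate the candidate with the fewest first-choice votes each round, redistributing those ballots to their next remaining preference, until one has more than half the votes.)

B

Round 1: A 18, B 16, C 26, D 13. D eliminated.
Round 2: A 18, B 29, C 26. A eliminated.
Round 3: B 47, C 26. B has a majority (≥37).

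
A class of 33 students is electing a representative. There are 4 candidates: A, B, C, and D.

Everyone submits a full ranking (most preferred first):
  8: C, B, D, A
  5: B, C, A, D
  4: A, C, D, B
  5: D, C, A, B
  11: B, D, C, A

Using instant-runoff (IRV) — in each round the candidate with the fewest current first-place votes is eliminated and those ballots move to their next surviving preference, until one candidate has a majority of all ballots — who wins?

C

Round 1: A 4, B 16, C 8, D 5. A eliminated.
Round 2: B 16, C 12, D 5. D eliminated.
Round 3: B 16, C 17. C has a majority (≥17).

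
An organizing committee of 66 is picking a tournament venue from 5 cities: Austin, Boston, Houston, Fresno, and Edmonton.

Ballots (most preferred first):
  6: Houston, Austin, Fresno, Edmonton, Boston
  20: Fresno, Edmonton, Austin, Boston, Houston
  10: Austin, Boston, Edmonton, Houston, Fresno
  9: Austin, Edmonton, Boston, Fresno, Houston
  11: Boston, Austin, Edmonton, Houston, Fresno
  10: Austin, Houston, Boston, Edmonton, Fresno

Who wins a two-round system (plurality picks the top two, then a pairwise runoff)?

Austin

Round 1 first-place votes: Austin 29, Boston 11, Houston 6, Fresno 20, Edmonton 0. Austin and Fresno advance.
Runoff: Austin is ranked above Fresno on 46 ballots, Fresno above Austin on 20.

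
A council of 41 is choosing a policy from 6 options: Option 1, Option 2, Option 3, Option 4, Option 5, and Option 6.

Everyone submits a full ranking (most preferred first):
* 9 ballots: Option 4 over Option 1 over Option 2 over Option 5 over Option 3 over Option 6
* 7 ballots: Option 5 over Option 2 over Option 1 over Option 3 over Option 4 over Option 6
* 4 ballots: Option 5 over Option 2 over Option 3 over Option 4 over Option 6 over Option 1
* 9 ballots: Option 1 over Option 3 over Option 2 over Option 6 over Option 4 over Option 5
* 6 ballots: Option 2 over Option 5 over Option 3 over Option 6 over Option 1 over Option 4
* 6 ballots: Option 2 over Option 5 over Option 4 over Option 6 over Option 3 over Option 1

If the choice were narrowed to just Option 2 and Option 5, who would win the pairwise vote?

Option 2 is ranked above Option 5 on 30 ballots; Option 5 above Option 2 on 11.

Option 2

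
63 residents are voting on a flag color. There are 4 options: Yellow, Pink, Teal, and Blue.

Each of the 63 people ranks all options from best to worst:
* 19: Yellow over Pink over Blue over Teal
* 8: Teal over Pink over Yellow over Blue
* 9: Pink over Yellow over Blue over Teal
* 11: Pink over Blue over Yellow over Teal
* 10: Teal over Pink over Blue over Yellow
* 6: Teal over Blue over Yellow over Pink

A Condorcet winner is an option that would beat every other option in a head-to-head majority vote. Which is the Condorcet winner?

Pink

Pink vs Yellow: 38–25
Pink vs Teal: 39–24
Pink vs Blue: 57–6
Pink beats every other option.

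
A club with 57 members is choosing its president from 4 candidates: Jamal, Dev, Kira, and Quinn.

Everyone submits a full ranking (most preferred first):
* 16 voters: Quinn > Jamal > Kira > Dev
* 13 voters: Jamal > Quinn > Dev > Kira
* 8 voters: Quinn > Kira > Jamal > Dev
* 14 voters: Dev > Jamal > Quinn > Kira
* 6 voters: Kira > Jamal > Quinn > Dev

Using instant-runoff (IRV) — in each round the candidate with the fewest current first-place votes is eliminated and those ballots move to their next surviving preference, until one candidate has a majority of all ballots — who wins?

Jamal

Round 1: Jamal 13, Dev 14, Kira 6, Quinn 24. Kira eliminated.
Round 2: Jamal 19, Dev 14, Quinn 24. Dev eliminated.
Round 3: Jamal 33, Quinn 24. Jamal has a majority (≥29).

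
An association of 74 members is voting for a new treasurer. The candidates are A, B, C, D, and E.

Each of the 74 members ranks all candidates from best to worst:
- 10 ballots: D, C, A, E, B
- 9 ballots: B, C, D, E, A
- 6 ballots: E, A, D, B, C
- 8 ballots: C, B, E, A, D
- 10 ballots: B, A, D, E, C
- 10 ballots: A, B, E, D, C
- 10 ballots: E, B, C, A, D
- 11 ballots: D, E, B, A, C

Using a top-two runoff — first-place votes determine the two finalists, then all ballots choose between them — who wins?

Round 1 first-place votes: A 10, B 19, C 8, D 21, E 16. D and B advance.
Runoff: D is ranked above B on 27 ballots, B above D on 47.

B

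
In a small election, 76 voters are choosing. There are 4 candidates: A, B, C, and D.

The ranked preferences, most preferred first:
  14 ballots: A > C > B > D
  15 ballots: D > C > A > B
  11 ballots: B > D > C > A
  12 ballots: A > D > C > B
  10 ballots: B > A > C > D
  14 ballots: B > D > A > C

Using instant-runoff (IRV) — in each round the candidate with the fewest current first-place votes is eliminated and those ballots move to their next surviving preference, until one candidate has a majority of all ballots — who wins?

Round 1: A 26, B 35, C 0, D 15. C eliminated.
Round 2: A 26, B 35, D 15. D eliminated.
Round 3: A 41, B 35. A has a majority (≥39).

A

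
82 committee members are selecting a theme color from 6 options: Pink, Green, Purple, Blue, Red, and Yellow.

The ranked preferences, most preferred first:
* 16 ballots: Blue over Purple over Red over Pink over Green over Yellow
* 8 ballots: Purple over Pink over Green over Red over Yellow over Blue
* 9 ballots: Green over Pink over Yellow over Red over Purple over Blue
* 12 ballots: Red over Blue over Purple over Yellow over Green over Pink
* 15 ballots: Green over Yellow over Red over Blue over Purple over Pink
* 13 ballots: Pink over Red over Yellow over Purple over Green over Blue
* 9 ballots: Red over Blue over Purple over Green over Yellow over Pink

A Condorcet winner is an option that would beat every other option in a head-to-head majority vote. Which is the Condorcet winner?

Red

Red vs Pink: 52–30
Red vs Green: 50–32
Red vs Purple: 58–24
Red vs Blue: 66–16
Red vs Yellow: 58–24
Red beats every other option.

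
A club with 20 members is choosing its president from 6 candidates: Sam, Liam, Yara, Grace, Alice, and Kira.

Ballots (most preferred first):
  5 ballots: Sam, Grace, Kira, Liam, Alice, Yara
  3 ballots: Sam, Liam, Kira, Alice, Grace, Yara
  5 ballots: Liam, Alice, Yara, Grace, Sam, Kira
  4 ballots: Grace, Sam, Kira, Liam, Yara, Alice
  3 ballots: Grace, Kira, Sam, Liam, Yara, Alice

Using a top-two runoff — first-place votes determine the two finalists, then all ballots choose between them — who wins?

Round 1 first-place votes: Sam 8, Liam 5, Yara 0, Grace 7, Alice 0, Kira 0. Sam and Grace advance.
Runoff: Sam is ranked above Grace on 8 ballots, Grace above Sam on 12.

Grace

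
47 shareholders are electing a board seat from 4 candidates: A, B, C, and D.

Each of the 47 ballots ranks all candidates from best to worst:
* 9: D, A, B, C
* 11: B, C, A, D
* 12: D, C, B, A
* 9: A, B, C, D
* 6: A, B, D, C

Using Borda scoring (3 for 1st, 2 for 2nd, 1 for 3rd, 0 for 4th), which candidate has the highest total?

A: 9×2 + 11×1 + 12×0 + 9×3 + 6×3 = 74
B: 9×1 + 11×3 + 12×1 + 9×2 + 6×2 = 84
C: 9×0 + 11×2 + 12×2 + 9×1 + 6×0 = 55
D: 9×3 + 11×0 + 12×3 + 9×0 + 6×1 = 69

B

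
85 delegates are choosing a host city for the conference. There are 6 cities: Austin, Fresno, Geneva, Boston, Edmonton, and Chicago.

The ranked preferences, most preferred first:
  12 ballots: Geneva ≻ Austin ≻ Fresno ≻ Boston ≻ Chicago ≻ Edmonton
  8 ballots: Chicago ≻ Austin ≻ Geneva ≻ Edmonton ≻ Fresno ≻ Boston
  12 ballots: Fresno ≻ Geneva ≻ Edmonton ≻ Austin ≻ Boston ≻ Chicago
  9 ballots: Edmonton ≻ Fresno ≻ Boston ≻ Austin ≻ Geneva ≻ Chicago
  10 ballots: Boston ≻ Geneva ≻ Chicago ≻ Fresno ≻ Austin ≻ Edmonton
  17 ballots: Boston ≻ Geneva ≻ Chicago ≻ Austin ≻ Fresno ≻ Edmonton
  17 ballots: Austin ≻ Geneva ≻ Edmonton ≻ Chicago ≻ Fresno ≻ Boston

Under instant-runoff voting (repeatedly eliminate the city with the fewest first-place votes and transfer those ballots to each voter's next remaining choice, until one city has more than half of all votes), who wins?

Round 1: Austin 17, Fresno 12, Geneva 12, Boston 27, Edmonton 9, Chicago 8. Chicago eliminated.
Round 2: Austin 25, Fresno 12, Geneva 12, Boston 27, Edmonton 9. Edmonton eliminated.
Round 3: Austin 25, Fresno 21, Geneva 12, Boston 27. Geneva eliminated.
Round 4: Austin 37, Fresno 21, Boston 27. Fresno eliminated.
Round 5: Austin 49, Boston 36. Austin has a majority (≥43).

Austin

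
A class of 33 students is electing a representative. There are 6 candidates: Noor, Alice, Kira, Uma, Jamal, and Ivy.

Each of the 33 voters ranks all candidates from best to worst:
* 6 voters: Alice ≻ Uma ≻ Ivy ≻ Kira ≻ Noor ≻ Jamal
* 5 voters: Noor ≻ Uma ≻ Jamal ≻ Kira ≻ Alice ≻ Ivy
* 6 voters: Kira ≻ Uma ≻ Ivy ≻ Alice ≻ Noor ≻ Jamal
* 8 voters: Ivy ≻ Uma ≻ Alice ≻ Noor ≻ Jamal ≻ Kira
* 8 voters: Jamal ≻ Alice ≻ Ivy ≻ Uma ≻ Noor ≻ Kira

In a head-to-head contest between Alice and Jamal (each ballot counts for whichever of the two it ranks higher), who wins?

Alice is ranked above Jamal on 20 ballots; Jamal above Alice on 13.

Alice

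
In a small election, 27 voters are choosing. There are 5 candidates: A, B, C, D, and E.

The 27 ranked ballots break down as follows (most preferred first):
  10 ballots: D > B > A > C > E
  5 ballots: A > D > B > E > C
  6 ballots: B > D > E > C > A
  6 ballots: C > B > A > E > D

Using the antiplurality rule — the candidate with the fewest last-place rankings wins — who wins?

B

Last-place votes: A 6, B 0, C 5, D 6, E 10.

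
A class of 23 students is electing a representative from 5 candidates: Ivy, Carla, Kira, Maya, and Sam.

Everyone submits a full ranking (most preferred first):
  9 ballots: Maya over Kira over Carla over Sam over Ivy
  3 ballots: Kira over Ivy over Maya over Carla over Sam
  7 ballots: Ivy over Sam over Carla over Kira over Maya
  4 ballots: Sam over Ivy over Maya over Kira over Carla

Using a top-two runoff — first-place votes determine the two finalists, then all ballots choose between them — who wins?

Round 1 first-place votes: Ivy 7, Carla 0, Kira 3, Maya 9, Sam 4. Maya and Ivy advance.
Runoff: Maya is ranked above Ivy on 9 ballots, Ivy above Maya on 14.

Ivy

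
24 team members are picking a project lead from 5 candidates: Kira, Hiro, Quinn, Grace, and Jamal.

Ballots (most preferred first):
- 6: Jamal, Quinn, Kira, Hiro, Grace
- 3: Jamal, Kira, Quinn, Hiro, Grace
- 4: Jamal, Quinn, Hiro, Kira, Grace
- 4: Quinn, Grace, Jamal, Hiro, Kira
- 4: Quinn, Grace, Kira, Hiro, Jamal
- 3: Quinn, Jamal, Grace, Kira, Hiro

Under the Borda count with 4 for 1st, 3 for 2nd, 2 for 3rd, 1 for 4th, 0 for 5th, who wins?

Kira: 6×2 + 3×3 + 4×1 + 4×0 + 4×2 + 3×1 = 36
Hiro: 6×1 + 3×1 + 4×2 + 4×1 + 4×1 + 3×0 = 25
Quinn: 6×3 + 3×2 + 4×3 + 4×4 + 4×4 + 3×4 = 80
Grace: 6×0 + 3×0 + 4×0 + 4×3 + 4×3 + 3×2 = 30
Jamal: 6×4 + 3×4 + 4×4 + 4×2 + 4×0 + 3×3 = 69

Quinn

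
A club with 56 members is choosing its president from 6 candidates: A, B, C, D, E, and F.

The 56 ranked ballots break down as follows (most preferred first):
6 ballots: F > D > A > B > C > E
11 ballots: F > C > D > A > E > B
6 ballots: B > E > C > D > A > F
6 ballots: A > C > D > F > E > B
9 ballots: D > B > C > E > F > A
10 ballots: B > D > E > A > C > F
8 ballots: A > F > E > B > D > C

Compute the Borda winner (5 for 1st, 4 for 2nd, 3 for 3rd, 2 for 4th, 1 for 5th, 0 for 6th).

A: 6×3 + 11×2 + 6×1 + 6×5 + 9×0 + 10×2 + 8×5 = 136
B: 6×2 + 11×0 + 6×5 + 6×0 + 9×4 + 10×5 + 8×2 = 144
C: 6×1 + 11×4 + 6×3 + 6×4 + 9×3 + 10×1 + 8×0 = 129
D: 6×4 + 11×3 + 6×2 + 6×3 + 9×5 + 10×4 + 8×1 = 180
E: 6×0 + 11×1 + 6×4 + 6×1 + 9×2 + 10×3 + 8×3 = 113
F: 6×5 + 11×5 + 6×0 + 6×2 + 9×1 + 10×0 + 8×4 = 138

D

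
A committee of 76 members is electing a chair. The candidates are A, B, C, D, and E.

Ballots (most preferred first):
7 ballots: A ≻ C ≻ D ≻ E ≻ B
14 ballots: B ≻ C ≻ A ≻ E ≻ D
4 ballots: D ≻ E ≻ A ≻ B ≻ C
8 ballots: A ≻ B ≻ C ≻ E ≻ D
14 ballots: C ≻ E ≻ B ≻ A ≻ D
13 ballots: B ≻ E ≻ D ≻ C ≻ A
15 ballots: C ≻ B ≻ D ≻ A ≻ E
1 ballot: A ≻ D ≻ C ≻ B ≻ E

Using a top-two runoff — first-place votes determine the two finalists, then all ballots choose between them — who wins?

B

Round 1 first-place votes: A 16, B 27, C 29, D 4, E 0. C and B advance.
Runoff: C is ranked above B on 37 ballots, B above C on 39.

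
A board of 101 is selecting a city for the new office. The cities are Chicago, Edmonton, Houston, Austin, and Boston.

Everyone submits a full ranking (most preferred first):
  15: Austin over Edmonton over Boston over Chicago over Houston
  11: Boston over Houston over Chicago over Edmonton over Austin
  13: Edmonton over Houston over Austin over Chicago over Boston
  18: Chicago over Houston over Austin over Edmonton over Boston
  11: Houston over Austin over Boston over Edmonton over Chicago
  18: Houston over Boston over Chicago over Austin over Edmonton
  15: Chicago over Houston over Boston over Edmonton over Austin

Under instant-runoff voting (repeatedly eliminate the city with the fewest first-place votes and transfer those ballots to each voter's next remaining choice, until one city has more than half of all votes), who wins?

Round 1: Chicago 33, Edmonton 13, Houston 29, Austin 15, Boston 11. Boston eliminated.
Round 2: Chicago 33, Edmonton 13, Houston 40, Austin 15. Edmonton eliminated.
Round 3: Chicago 33, Houston 53, Austin 15. Houston has a majority (≥51).

Houston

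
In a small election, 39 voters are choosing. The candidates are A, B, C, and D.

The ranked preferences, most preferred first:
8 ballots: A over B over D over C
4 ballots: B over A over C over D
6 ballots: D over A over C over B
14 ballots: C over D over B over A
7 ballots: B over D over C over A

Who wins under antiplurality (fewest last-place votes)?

Last-place votes: A 21, B 6, C 8, D 4.

D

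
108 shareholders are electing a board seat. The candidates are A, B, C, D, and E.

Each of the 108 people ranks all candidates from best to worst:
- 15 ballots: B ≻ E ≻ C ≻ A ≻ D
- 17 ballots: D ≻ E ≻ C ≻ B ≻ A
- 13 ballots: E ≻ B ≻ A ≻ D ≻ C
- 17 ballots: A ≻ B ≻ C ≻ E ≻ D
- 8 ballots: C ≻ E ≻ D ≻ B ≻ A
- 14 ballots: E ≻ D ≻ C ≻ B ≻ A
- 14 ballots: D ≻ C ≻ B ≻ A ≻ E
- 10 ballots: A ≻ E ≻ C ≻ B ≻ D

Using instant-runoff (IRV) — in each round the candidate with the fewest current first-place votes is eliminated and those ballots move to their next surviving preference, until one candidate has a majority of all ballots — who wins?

Round 1: A 27, B 15, C 8, D 31, E 27. C eliminated.
Round 2: A 27, B 15, D 31, E 35. B eliminated.
Round 3: A 27, D 31, E 50. A eliminated.
Round 4: D 31, E 77. E has a majority (≥55).

E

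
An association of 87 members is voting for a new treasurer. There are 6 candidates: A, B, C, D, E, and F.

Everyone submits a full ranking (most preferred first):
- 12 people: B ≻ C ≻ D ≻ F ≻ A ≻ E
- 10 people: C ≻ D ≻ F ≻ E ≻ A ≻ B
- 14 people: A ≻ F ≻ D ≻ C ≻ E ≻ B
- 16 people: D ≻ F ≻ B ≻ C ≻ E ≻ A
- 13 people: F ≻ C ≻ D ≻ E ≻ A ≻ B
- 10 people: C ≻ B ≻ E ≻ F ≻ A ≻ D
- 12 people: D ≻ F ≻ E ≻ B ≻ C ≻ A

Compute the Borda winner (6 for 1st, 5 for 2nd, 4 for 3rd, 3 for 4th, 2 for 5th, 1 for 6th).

A: 12×2 + 10×2 + 14×6 + 16×1 + 13×2 + 10×2 + 12×1 = 202
B: 12×6 + 10×1 + 14×1 + 16×4 + 13×1 + 10×5 + 12×3 = 259
C: 12×5 + 10×6 + 14×3 + 16×3 + 13×5 + 10×6 + 12×2 = 359
D: 12×4 + 10×5 + 14×4 + 16×6 + 13×4 + 10×1 + 12×6 = 384
E: 12×1 + 10×3 + 14×2 + 16×2 + 13×3 + 10×4 + 12×4 = 229
F: 12×3 + 10×4 + 14×5 + 16×5 + 13×6 + 10×3 + 12×5 = 394

F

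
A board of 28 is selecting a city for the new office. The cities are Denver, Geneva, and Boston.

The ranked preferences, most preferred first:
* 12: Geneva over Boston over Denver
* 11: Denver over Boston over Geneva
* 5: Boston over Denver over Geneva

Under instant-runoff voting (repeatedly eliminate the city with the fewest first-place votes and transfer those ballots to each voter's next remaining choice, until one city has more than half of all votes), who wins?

Denver

Round 1: Denver 11, Geneva 12, Boston 5. Boston eliminated.
Round 2: Denver 16, Geneva 12. Denver has a majority (≥15).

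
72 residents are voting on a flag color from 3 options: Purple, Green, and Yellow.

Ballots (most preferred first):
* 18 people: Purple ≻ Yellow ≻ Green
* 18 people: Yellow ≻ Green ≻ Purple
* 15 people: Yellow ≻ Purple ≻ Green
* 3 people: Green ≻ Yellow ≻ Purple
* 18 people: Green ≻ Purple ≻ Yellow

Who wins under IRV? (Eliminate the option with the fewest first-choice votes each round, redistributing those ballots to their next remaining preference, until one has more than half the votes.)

Round 1: Purple 18, Green 21, Yellow 33. Purple eliminated.
Round 2: Green 21, Yellow 51. Yellow has a majority (≥37).

Yellow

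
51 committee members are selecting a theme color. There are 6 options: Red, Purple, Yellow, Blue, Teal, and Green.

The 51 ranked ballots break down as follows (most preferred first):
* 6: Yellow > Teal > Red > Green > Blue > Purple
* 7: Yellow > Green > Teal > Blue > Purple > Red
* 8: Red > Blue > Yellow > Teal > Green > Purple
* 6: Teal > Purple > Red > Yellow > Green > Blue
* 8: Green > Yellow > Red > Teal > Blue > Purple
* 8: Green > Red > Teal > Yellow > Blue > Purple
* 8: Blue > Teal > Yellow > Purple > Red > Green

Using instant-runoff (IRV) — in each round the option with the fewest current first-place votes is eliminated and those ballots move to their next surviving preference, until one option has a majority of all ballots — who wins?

Yellow

Round 1: Red 8, Purple 0, Yellow 13, Blue 8, Teal 6, Green 16. Purple eliminated.
Round 2: Red 8, Yellow 13, Blue 8, Teal 6, Green 16. Teal eliminated.
Round 3: Red 14, Yellow 13, Blue 8, Green 16. Blue eliminated.
Round 4: Red 14, Yellow 21, Green 16. Red eliminated.
Round 5: Yellow 35, Green 16. Yellow has a majority (≥26).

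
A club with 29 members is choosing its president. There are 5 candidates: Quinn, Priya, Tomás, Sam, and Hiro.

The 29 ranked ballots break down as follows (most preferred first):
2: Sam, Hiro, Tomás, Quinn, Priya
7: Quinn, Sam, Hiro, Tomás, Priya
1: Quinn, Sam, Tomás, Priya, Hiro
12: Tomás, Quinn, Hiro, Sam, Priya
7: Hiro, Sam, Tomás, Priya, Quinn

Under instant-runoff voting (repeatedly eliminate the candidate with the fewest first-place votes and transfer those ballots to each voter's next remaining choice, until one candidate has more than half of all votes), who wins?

Round 1: Quinn 8, Priya 0, Tomás 12, Sam 2, Hiro 7. Priya eliminated.
Round 2: Quinn 8, Tomás 12, Sam 2, Hiro 7. Sam eliminated.
Round 3: Quinn 8, Tomás 12, Hiro 9. Quinn eliminated.
Round 4: Tomás 13, Hiro 16. Hiro has a majority (≥15).

Hiro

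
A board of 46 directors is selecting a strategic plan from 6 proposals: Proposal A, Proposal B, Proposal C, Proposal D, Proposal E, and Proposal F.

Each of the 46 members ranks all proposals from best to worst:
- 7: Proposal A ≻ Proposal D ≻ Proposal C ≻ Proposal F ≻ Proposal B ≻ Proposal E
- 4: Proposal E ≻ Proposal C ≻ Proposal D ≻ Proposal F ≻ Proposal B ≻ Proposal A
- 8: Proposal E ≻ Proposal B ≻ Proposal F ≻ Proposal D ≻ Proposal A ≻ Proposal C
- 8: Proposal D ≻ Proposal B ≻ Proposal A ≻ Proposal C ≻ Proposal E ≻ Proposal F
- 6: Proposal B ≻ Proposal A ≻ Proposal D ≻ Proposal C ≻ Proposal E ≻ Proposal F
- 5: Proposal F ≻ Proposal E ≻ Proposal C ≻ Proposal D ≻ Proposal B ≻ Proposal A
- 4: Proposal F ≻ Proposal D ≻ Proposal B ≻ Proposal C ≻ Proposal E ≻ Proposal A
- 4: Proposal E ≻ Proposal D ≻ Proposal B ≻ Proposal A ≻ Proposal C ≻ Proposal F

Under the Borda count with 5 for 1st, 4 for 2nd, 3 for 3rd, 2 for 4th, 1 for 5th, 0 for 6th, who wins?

Proposal A: 7×5 + 4×0 + 8×1 + 8×3 + 6×4 + 5×0 + 4×0 + 4×2 = 99
Proposal B: 7×1 + 4×1 + 8×4 + 8×4 + 6×5 + 5×1 + 4×3 + 4×3 = 134
Proposal C: 7×3 + 4×4 + 8×0 + 8×2 + 6×2 + 5×3 + 4×2 + 4×1 = 92
Proposal D: 7×4 + 4×3 + 8×2 + 8×5 + 6×3 + 5×2 + 4×4 + 4×4 = 156
Proposal E: 7×0 + 4×5 + 8×5 + 8×1 + 6×1 + 5×4 + 4×1 + 4×5 = 118
Proposal F: 7×2 + 4×2 + 8×3 + 8×0 + 6×0 + 5×5 + 4×5 + 4×0 = 91

Proposal D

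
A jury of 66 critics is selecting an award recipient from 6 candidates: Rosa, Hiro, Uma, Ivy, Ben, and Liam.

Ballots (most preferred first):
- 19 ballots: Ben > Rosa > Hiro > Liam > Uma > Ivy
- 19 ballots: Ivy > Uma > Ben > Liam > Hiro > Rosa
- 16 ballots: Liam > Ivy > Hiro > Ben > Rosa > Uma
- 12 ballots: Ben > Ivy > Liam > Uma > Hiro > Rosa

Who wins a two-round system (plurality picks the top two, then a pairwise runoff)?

Ivy

Round 1 first-place votes: Rosa 0, Hiro 0, Uma 0, Ivy 19, Ben 31, Liam 16. Ben and Ivy advance.
Runoff: Ben is ranked above Ivy on 31 ballots, Ivy above Ben on 35.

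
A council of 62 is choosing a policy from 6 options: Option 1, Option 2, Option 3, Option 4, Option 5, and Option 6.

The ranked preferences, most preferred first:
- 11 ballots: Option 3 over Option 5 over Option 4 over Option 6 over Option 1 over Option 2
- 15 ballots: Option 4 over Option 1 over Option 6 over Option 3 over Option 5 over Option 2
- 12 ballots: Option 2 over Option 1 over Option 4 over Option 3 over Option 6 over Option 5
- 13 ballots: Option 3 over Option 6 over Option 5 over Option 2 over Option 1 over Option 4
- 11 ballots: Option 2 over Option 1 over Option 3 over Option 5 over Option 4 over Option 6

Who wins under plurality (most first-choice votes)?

Option 3

First-place votes: Option 1 0, Option 2 23, Option 3 24, Option 4 15, Option 5 0, Option 6 0.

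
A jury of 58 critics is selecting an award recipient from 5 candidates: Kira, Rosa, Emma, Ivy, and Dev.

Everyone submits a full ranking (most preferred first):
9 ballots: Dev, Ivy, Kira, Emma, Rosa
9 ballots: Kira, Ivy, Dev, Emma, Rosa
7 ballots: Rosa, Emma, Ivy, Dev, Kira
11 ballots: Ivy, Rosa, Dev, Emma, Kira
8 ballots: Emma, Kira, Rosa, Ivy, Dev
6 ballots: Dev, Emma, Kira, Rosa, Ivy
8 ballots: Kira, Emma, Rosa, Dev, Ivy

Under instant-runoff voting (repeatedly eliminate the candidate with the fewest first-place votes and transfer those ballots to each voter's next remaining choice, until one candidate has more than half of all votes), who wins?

Dev

Round 1: Kira 17, Rosa 7, Emma 8, Ivy 11, Dev 15. Rosa eliminated.
Round 2: Kira 17, Emma 15, Ivy 11, Dev 15. Ivy eliminated.
Round 3: Kira 17, Emma 15, Dev 26. Emma eliminated.
Round 4: Kira 25, Dev 33. Dev has a majority (≥30).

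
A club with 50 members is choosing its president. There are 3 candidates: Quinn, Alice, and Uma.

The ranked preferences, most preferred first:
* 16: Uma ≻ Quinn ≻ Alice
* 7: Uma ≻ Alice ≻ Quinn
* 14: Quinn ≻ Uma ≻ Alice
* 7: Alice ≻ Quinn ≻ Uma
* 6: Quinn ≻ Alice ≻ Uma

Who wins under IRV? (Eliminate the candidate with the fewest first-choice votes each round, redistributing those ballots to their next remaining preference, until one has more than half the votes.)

Quinn

Round 1: Quinn 20, Alice 7, Uma 23. Alice eliminated.
Round 2: Quinn 27, Uma 23. Quinn has a majority (≥26).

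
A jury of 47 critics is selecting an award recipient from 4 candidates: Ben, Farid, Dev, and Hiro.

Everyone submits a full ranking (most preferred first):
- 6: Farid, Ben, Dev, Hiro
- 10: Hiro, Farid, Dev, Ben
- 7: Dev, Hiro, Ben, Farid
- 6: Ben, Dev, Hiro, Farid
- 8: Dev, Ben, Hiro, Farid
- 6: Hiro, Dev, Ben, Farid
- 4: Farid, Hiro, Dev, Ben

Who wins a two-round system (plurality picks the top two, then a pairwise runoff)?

Round 1 first-place votes: Ben 6, Farid 10, Dev 15, Hiro 16. Hiro and Dev advance.
Runoff: Hiro is ranked above Dev on 20 ballots, Dev above Hiro on 27.

Dev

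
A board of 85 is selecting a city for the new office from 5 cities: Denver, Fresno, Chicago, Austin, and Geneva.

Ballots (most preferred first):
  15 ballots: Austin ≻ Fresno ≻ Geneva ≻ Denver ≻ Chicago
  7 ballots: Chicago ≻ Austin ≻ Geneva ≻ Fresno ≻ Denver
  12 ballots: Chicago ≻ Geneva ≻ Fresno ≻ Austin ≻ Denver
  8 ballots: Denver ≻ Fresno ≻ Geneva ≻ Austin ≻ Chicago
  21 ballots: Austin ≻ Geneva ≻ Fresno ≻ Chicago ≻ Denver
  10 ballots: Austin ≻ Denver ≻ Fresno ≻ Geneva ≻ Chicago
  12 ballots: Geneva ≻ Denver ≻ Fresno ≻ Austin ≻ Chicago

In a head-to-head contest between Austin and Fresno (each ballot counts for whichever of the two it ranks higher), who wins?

Austin is ranked above Fresno on 53 ballots; Fresno above Austin on 32.

Austin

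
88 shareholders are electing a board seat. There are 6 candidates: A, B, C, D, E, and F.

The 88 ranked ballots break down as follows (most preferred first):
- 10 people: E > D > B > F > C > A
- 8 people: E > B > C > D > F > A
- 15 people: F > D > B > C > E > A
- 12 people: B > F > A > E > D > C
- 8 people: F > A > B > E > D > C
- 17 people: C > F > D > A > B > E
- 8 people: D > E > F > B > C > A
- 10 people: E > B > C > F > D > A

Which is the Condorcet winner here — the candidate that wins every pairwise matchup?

F

F vs A: 88–0
F vs B: 48–40
F vs C: 53–35
F vs D: 62–26
F vs E: 52–36
F beats every other candidate.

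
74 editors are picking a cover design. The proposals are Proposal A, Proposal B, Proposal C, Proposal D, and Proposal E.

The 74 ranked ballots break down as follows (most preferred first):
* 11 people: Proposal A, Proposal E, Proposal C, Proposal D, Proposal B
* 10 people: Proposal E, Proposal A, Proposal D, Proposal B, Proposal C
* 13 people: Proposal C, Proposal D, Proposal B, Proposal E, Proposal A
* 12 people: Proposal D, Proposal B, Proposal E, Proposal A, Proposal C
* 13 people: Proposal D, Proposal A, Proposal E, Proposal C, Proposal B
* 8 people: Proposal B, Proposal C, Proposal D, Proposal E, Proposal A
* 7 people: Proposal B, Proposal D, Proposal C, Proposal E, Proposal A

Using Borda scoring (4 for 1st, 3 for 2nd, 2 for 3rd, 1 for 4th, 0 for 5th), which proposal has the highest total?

Proposal A: 11×4 + 10×3 + 13×0 + 12×1 + 13×3 + 8×0 + 7×0 = 125
Proposal B: 11×0 + 10×1 + 13×2 + 12×3 + 13×0 + 8×4 + 7×4 = 132
Proposal C: 11×2 + 10×0 + 13×4 + 12×0 + 13×1 + 8×3 + 7×2 = 125
Proposal D: 11×1 + 10×2 + 13×3 + 12×4 + 13×4 + 8×2 + 7×3 = 207
Proposal E: 11×3 + 10×4 + 13×1 + 12×2 + 13×2 + 8×1 + 7×1 = 151

Proposal D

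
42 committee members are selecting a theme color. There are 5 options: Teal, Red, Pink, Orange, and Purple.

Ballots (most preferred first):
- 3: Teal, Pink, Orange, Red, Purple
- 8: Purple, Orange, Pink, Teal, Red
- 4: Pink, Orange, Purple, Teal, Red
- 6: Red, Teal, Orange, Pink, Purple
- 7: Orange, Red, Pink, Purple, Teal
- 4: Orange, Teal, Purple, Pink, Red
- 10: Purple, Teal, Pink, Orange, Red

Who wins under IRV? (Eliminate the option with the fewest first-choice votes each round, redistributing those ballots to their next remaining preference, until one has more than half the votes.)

Orange

Round 1: Teal 3, Red 6, Pink 4, Orange 11, Purple 18. Teal eliminated.
Round 2: Red 6, Pink 7, Orange 11, Purple 18. Red eliminated.
Round 3: Pink 7, Orange 17, Purple 18. Pink eliminated.
Round 4: Orange 24, Purple 18. Orange has a majority (≥22).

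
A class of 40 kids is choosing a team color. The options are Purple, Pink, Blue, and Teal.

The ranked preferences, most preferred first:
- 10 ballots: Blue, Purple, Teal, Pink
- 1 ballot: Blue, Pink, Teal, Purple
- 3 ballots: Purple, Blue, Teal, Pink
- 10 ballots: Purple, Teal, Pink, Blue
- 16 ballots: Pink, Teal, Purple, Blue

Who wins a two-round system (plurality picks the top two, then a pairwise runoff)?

Round 1 first-place votes: Purple 13, Pink 16, Blue 11, Teal 0. Pink and Purple advance.
Runoff: Pink is ranked above Purple on 17 ballots, Purple above Pink on 23.

Purple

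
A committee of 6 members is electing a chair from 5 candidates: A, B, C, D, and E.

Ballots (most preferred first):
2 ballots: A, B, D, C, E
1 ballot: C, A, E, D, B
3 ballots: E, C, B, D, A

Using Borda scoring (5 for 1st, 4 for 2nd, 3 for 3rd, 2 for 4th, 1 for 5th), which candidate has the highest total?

A: 2×5 + 1×4 + 3×1 = 17
B: 2×4 + 1×1 + 3×3 = 18
C: 2×2 + 1×5 + 3×4 = 21
D: 2×3 + 1×2 + 3×2 = 14
E: 2×1 + 1×3 + 3×5 = 20

C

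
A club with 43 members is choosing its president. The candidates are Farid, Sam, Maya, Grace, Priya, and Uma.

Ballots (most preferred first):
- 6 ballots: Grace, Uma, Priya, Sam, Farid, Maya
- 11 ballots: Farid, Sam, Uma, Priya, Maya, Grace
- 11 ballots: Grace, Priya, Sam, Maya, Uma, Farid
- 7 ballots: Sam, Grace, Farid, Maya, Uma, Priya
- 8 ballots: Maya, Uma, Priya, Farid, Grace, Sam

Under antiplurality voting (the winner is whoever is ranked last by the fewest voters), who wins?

Last-place votes: Farid 11, Sam 8, Maya 6, Grace 11, Priya 7, Uma 0.

Uma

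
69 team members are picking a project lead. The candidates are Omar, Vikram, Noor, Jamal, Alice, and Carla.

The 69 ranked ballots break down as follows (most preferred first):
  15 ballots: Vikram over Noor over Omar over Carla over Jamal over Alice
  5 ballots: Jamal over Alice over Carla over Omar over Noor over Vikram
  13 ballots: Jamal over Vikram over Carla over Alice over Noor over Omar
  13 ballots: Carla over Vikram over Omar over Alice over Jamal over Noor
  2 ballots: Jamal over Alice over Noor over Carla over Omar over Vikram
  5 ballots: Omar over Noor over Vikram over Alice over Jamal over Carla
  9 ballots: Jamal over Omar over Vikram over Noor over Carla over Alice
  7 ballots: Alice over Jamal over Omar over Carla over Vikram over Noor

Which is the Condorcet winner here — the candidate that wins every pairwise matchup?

Jamal

Jamal vs Omar: 36–33
Jamal vs Vikram: 36–33
Jamal vs Noor: 49–20
Jamal vs Alice: 44–25
Jamal vs Carla: 41–28
Jamal beats every other candidate.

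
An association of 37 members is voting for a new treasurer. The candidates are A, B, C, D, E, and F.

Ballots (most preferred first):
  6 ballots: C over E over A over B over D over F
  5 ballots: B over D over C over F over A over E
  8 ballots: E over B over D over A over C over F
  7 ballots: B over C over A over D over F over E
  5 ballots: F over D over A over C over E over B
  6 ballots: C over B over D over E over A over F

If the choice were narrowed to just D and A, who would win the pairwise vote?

D is ranked above A on 24 ballots; A above D on 13.

D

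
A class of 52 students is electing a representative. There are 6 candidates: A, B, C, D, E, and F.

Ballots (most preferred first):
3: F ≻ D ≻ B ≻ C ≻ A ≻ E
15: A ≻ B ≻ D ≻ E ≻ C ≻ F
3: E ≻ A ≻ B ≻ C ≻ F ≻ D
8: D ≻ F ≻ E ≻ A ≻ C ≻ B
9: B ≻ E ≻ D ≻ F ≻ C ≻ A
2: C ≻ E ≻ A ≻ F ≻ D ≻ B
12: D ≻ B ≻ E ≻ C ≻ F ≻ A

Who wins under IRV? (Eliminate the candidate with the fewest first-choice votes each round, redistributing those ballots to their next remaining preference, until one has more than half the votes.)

D

Round 1: A 15, B 9, C 2, D 20, E 3, F 3. C eliminated.
Round 2: A 15, B 9, D 20, E 5, F 3. F eliminated.
Round 3: A 15, B 9, D 23, E 5. E eliminated.
Round 4: A 20, B 9, D 23. B eliminated.
Round 5: A 20, D 32. D has a majority (≥27).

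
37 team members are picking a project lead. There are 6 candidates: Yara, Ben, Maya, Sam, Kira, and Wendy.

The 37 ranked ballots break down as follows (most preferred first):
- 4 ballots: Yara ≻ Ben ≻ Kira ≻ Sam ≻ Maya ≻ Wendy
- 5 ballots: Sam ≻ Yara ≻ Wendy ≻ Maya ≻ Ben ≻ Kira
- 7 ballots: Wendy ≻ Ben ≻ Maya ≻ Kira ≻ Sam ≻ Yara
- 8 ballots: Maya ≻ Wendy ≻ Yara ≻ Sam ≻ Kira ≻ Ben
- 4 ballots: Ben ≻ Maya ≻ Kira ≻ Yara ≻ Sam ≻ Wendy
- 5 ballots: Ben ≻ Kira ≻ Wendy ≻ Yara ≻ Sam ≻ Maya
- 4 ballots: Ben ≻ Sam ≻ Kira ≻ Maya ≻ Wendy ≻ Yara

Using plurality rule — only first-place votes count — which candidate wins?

Ben

First-place votes: Yara 4, Ben 13, Maya 8, Sam 5, Kira 0, Wendy 7.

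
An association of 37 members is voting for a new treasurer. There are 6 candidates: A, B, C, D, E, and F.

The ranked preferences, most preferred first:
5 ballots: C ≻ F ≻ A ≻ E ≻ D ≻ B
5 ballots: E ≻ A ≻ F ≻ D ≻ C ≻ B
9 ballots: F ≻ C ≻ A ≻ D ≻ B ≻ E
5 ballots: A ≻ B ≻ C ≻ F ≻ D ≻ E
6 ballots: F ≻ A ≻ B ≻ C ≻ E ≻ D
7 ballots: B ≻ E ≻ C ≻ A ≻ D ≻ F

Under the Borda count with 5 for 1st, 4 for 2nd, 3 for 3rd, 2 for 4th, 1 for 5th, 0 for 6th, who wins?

A

A: 5×3 + 5×4 + 9×3 + 5×5 + 6×4 + 7×2 = 125
B: 5×0 + 5×0 + 9×1 + 5×4 + 6×3 + 7×5 = 82
C: 5×5 + 5×1 + 9×4 + 5×3 + 6×2 + 7×3 = 114
D: 5×1 + 5×2 + 9×2 + 5×1 + 6×0 + 7×1 = 45
E: 5×2 + 5×5 + 9×0 + 5×0 + 6×1 + 7×4 = 69
F: 5×4 + 5×3 + 9×5 + 5×2 + 6×5 + 7×0 = 120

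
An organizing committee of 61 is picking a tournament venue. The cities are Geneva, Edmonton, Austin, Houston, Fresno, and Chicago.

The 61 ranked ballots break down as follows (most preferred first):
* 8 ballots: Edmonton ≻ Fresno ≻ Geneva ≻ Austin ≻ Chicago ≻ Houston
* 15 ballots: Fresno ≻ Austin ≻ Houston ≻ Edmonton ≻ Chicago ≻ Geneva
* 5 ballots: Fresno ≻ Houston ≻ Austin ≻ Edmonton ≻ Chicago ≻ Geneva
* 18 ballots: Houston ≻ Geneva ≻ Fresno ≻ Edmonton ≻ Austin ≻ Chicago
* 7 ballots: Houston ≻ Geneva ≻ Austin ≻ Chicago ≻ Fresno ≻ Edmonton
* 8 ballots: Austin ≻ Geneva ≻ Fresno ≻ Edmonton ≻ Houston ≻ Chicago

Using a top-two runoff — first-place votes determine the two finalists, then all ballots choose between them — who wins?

Fresno

Round 1 first-place votes: Geneva 0, Edmonton 8, Austin 8, Houston 25, Fresno 20, Chicago 0. Houston and Fresno advance.
Runoff: Houston is ranked above Fresno on 25 ballots, Fresno above Houston on 36.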